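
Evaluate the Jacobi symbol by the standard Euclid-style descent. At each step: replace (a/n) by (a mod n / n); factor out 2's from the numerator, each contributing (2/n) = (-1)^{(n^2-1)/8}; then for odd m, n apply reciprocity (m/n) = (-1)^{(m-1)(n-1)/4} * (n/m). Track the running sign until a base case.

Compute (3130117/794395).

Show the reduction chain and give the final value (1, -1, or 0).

-1

(3130117/794395) = (746932/794395)   [reduce mod 794395]
746932 = 2^2·186733; (2/794395) = -1 since 794395 mod 8 = 3, so (746932/794395) = (-1)^2·(186733/794395); sign now +1
reciprocity: (186733/794395) = +1·(794395/186733) since 186733 mod 4 = 1, 794395 mod 4 = 3; sign now +1
(794395/186733) = (47463/186733)   [reduce mod 186733]
reciprocity: (47463/186733) = +1·(186733/47463) since 47463 mod 4 = 3, 186733 mod 4 = 1; sign now +1
(186733/47463) = (44344/47463)   [reduce mod 47463]
44344 = 2^3·5543; (2/47463) = +1 since 47463 mod 8 = 7, so (44344/47463) = (+1)^3·(5543/47463); sign now +1
reciprocity: (5543/47463) = -1·(47463/5543) since 5543 mod 4 = 3, 47463 mod 4 = 3; sign now -1
(47463/5543) = (3119/5543)   [reduce mod 5543]
reciprocity: (3119/5543) = -1·(5543/3119) since 3119 mod 4 = 3, 5543 mod 4 = 3; sign now +1
(5543/3119) = (2424/3119)   [reduce mod 3119]
2424 = 2^3·303; (2/3119) = +1 since 3119 mod 8 = 7, so (2424/3119) = (+1)^3·(303/3119); sign now +1
reciprocity: (303/3119) = -1·(3119/303) since 303 mod 4 = 3, 3119 mod 4 = 3; sign now -1
(3119/303) = (89/303)   [reduce mod 303]
reciprocity: (89/303) = +1·(303/89) since 89 mod 4 = 1, 303 mod 4 = 3; sign now -1
(303/89) = (36/89)   [reduce mod 89]
36 = 2^2·9; (2/89) = +1 since 89 mod 8 = 1, so (36/89) = (+1)^2·(9/89); sign now -1
reciprocity: (9/89) = +1·(89/9) since 9 mod 4 = 1, 89 mod 4 = 1; sign now -1
(89/9) = (8/9)   [reduce mod 9]
8 = 2^3·1; (2/9) = +1 since 9 mod 8 = 1, so (8/9) = (+1)^3·(1/9); sign now -1
(1/9) = 1; final value = sign = -1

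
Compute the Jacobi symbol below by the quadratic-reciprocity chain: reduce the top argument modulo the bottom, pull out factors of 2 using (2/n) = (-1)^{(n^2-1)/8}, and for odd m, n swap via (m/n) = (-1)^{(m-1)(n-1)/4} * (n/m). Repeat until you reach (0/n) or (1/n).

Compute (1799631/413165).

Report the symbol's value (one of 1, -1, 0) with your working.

(1799631/413165) = (146971/413165)   [reduce mod 413165]
reciprocity: (146971/413165) = +1·(413165/146971) since 146971 mod 4 = 3, 413165 mod 4 = 1; sign now +1
(413165/146971) = (119223/146971)   [reduce mod 146971]
reciprocity: (119223/146971) = -1·(146971/119223) since 119223 mod 4 = 3, 146971 mod 4 = 3; sign now -1
(146971/119223) = (27748/119223)   [reduce mod 119223]
27748 = 2^2·6937; (2/119223) = +1 since 119223 mod 8 = 7, so (27748/119223) = (+1)^2·(6937/119223); sign now -1
reciprocity: (6937/119223) = +1·(119223/6937) since 6937 mod 4 = 1, 119223 mod 4 = 3; sign now -1
(119223/6937) = (1294/6937)   [reduce mod 6937]
1294 = 2^1·647; (2/6937) = +1 since 6937 mod 8 = 1, so (1294/6937) = (+1)^1·(647/6937); sign now -1
reciprocity: (647/6937) = +1·(6937/647) since 647 mod 4 = 3, 6937 mod 4 = 1; sign now -1
(6937/647) = (467/647)   [reduce mod 647]
reciprocity: (467/647) = -1·(647/467) since 467 mod 4 = 3, 647 mod 4 = 3; sign now +1
(647/467) = (180/467)   [reduce mod 467]
180 = 2^2·45; (2/467) = -1 since 467 mod 8 = 3, so (180/467) = (-1)^2·(45/467); sign now +1
reciprocity: (45/467) = +1·(467/45) since 45 mod 4 = 1, 467 mod 4 = 3; sign now +1
(467/45) = (17/45)   [reduce mod 45]
reciprocity: (17/45) = +1·(45/17) since 17 mod 4 = 1, 45 mod 4 = 1; sign now +1
(45/17) = (11/17)   [reduce mod 17]
reciprocity: (11/17) = +1·(17/11) since 11 mod 4 = 3, 17 mod 4 = 1; sign now +1
(17/11) = (6/11)   [reduce mod 11]
6 = 2^1·3; (2/11) = -1 since 11 mod 8 = 3, so (6/11) = (-1)^1·(3/11); sign now -1
reciprocity: (3/11) = -1·(11/3) since 3 mod 4 = 3, 11 mod 4 = 3; sign now +1
(11/3) = (2/3)   [reduce mod 3]
2 = 2^1·1; (2/3) = -1 since 3 mod 8 = 3, so (2/3) = (-1)^1·(1/3); sign now -1
(1/3) = 1; final value = sign = -1

-1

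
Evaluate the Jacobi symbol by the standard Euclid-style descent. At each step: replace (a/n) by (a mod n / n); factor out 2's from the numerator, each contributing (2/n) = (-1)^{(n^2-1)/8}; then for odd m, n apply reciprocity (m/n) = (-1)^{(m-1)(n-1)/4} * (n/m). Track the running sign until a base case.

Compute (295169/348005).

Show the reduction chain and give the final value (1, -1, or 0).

0

flip (295169/348005) -> (348005/295169): both odd, 295169 mod 4 = 1, 348005 mod 4 = 1, so the flip contributes +1; sign now +1
(348005/295169): 348005 mod 295169 = 52836, so (348005/295169) = (52836/295169)
factor out 2^2: 52836 = 2^2·13209; with 295169 mod 8 = 1, (2/295169) = +1; sign now +1; continue with (13209/295169)
flip (13209/295169) -> (295169/13209): both odd, 13209 mod 4 = 1, 295169 mod 4 = 1, so the flip contributes +1; sign now +1
(295169/13209): 295169 mod 13209 = 4571, so (295169/13209) = (4571/13209)
flip (4571/13209) -> (13209/4571): both odd, 4571 mod 4 = 3, 13209 mod 4 = 1, so the flip contributes +1; sign now +1
(13209/4571): 13209 mod 4571 = 4067, so (13209/4571) = (4067/4571)
flip (4067/4571) -> (4571/4067): both odd, 4067 mod 4 = 3, 4571 mod 4 = 3, so the flip contributes -1; sign now -1
(4571/4067): 4571 mod 4067 = 504, so (4571/4067) = (504/4067)
factor out 2^3: 504 = 2^3·63; with 4067 mod 8 = 3, (2/4067) = -1; sign now +1; continue with (63/4067)
flip (63/4067) -> (4067/63): both odd, 63 mod 4 = 3, 4067 mod 4 = 3, so the flip contributes -1; sign now -1
(4067/63): 4067 mod 63 = 35, so (4067/63) = (35/63)
flip (35/63) -> (63/35): both odd, 35 mod 4 = 3, 63 mod 4 = 3, so the flip contributes -1; sign now +1
(63/35): 63 mod 35 = 28, so (63/35) = (28/35)
factor out 2^2: 28 = 2^2·7; with 35 mod 8 = 3, (2/35) = -1; sign now +1; continue with (7/35)
flip (7/35) -> (35/7): both odd, 7 mod 4 = 3, 35 mod 4 = 3, so the flip contributes -1; sign now -1
(35/7): 35 mod 7 = 0, so (35/7) = (0/7)
reached (0/7); gcd(a, n) > 1, so (0/7) = 0 and the symbol is 0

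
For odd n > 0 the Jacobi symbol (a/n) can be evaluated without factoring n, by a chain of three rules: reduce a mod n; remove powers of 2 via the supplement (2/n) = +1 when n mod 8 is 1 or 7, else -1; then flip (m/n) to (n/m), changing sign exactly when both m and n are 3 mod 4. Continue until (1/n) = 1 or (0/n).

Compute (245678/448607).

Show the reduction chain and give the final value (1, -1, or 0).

factor out 2^1: 245678 = 2^1·122839; with 448607 mod 8 = 7, (2/448607) = +1; sign now +1; continue with (122839/448607)
flip (122839/448607) -> (448607/122839): both odd, 122839 mod 4 = 3, 448607 mod 4 = 3, so the flip contributes -1; sign now -1
(448607/122839): 448607 mod 122839 = 80090, so (448607/122839) = (80090/122839)
factor out 2^1: 80090 = 2^1·40045; with 122839 mod 8 = 7, (2/122839) = +1; sign now -1; continue with (40045/122839)
flip (40045/122839) -> (122839/40045): both odd, 40045 mod 4 = 1, 122839 mod 4 = 3, so the flip contributes +1; sign now -1
(122839/40045): 122839 mod 40045 = 2704, so (122839/40045) = (2704/40045)
factor out 2^4: 2704 = 2^4·169; with 40045 mod 8 = 5, (2/40045) = -1; sign now -1; continue with (169/40045)
flip (169/40045) -> (40045/169): both odd, 169 mod 4 = 1, 40045 mod 4 = 1, so the flip contributes +1; sign now -1
(40045/169): 40045 mod 169 = 161, so (40045/169) = (161/169)
flip (161/169) -> (169/161): both odd, 161 mod 4 = 1, 169 mod 4 = 1, so the flip contributes +1; sign now -1
(169/161): 169 mod 161 = 8, so (169/161) = (8/161)
factor out 2^3: 8 = 2^3·1; with 161 mod 8 = 1, (2/161) = +1; sign now -1; continue with (1/161)
reached (1/161) = 1, so the symbol is -1

-1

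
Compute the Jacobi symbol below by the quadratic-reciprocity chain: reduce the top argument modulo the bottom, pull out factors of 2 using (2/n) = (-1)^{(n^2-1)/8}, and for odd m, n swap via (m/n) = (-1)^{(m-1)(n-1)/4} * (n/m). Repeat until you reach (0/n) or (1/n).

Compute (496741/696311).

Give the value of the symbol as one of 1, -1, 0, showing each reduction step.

flip (496741/696311) -> (696311/496741): both odd, 496741 mod 4 = 1, 696311 mod 4 = 3, so the flip contributes +1; sign now +1
(696311/496741): 696311 mod 496741 = 199570, so (696311/496741) = (199570/496741)
factor out 2^1: 199570 = 2^1·99785; with 496741 mod 8 = 5, (2/496741) = -1; sign now -1; continue with (99785/496741)
flip (99785/496741) -> (496741/99785): both odd, 99785 mod 4 = 1, 496741 mod 4 = 1, so the flip contributes +1; sign now -1
(496741/99785): 496741 mod 99785 = 97601, so (496741/99785) = (97601/99785)
flip (97601/99785) -> (99785/97601): both odd, 97601 mod 4 = 1, 99785 mod 4 = 1, so the flip contributes +1; sign now -1
(99785/97601): 99785 mod 97601 = 2184, so (99785/97601) = (2184/97601)
factor out 2^3: 2184 = 2^3·273; with 97601 mod 8 = 1, (2/97601) = +1; sign now -1; continue with (273/97601)
flip (273/97601) -> (97601/273): both odd, 273 mod 4 = 1, 97601 mod 4 = 1, so the flip contributes +1; sign now -1
(97601/273): 97601 mod 273 = 140, so (97601/273) = (140/273)
factor out 2^2: 140 = 2^2·35; with 273 mod 8 = 1, (2/273) = +1; sign now -1; continue with (35/273)
flip (35/273) -> (273/35): both odd, 35 mod 4 = 3, 273 mod 4 = 1, so the flip contributes +1; sign now -1
(273/35): 273 mod 35 = 28, so (273/35) = (28/35)
factor out 2^2: 28 = 2^2·7; with 35 mod 8 = 3, (2/35) = -1; sign now -1; continue with (7/35)
flip (7/35) -> (35/7): both odd, 7 mod 4 = 3, 35 mod 4 = 3, so the flip contributes -1; sign now +1
(35/7): 35 mod 7 = 0, so (35/7) = (0/7)
reached (0/7); gcd(a, n) > 1, so (0/7) = 0 and the symbol is 0

0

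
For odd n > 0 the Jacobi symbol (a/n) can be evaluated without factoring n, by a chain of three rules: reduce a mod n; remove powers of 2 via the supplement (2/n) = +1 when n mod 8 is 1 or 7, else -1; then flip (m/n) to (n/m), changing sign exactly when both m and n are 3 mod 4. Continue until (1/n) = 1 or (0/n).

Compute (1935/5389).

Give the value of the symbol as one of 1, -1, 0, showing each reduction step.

flip (1935/5389) -> (5389/1935): both odd, 1935 mod 4 = 3, 5389 mod 4 = 1, so the flip contributes +1; sign now +1
(5389/1935): 5389 mod 1935 = 1519, so (5389/1935) = (1519/1935)
flip (1519/1935) -> (1935/1519): both odd, 1519 mod 4 = 3, 1935 mod 4 = 3, so the flip contributes -1; sign now -1
(1935/1519): 1935 mod 1519 = 416, so (1935/1519) = (416/1519)
factor out 2^5: 416 = 2^5·13; with 1519 mod 8 = 7, (2/1519) = +1; sign now -1; continue with (13/1519)
flip (13/1519) -> (1519/13): both odd, 13 mod 4 = 1, 1519 mod 4 = 3, so the flip contributes +1; sign now -1
(1519/13): 1519 mod 13 = 11, so (1519/13) = (11/13)
flip (11/13) -> (13/11): both odd, 11 mod 4 = 3, 13 mod 4 = 1, so the flip contributes +1; sign now -1
(13/11): 13 mod 11 = 2, so (13/11) = (2/11)
factor out 2^1: 2 = 2^1·1; with 11 mod 8 = 3, (2/11) = -1; sign now +1; continue with (1/11)
reached (1/11) = 1, so the symbol is +1

1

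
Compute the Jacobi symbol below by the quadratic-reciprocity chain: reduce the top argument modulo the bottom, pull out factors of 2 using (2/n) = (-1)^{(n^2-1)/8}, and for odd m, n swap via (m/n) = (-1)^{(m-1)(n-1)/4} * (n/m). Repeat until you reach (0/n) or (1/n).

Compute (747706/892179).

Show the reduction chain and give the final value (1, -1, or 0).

747706 = 2^1·373853; (2/892179) = -1 since 892179 mod 8 = 3, so (747706/892179) = (-1)^1·(373853/892179); sign now -1
reciprocity: (373853/892179) = +1·(892179/373853) since 373853 mod 4 = 1, 892179 mod 4 = 3; sign now -1
(892179/373853) = (144473/373853)   [reduce mod 373853]
reciprocity: (144473/373853) = +1·(373853/144473) since 144473 mod 4 = 1, 373853 mod 4 = 1; sign now -1
(373853/144473) = (84907/144473)   [reduce mod 144473]
reciprocity: (84907/144473) = +1·(144473/84907) since 84907 mod 4 = 3, 144473 mod 4 = 1; sign now -1
(144473/84907) = (59566/84907)   [reduce mod 84907]
59566 = 2^1·29783; (2/84907) = -1 since 84907 mod 8 = 3, so (59566/84907) = (-1)^1·(29783/84907); sign now +1
reciprocity: (29783/84907) = -1·(84907/29783) since 29783 mod 4 = 3, 84907 mod 4 = 3; sign now -1
(84907/29783) = (25341/29783)   [reduce mod 29783]
reciprocity: (25341/29783) = +1·(29783/25341) since 25341 mod 4 = 1, 29783 mod 4 = 3; sign now -1
(29783/25341) = (4442/25341)   [reduce mod 25341]
4442 = 2^1·2221; (2/25341) = -1 since 25341 mod 8 = 5, so (4442/25341) = (-1)^1·(2221/25341); sign now +1
reciprocity: (2221/25341) = +1·(25341/2221) since 2221 mod 4 = 1, 25341 mod 4 = 1; sign now +1
(25341/2221) = (910/2221)   [reduce mod 2221]
910 = 2^1·455; (2/2221) = -1 since 2221 mod 8 = 5, so (910/2221) = (-1)^1·(455/2221); sign now -1
reciprocity: (455/2221) = +1·(2221/455) since 455 mod 4 = 3, 2221 mod 4 = 1; sign now -1
(2221/455) = (401/455)   [reduce mod 455]
reciprocity: (401/455) = +1·(455/401) since 401 mod 4 = 1, 455 mod 4 = 3; sign now -1
(455/401) = (54/401)   [reduce mod 401]
54 = 2^1·27; (2/401) = +1 since 401 mod 8 = 1, so (54/401) = (+1)^1·(27/401); sign now -1
reciprocity: (27/401) = +1·(401/27) since 27 mod 4 = 3, 401 mod 4 = 1; sign now -1
(401/27) = (23/27)   [reduce mod 27]
reciprocity: (23/27) = -1·(27/23) since 23 mod 4 = 3, 27 mod 4 = 3; sign now +1
(27/23) = (4/23)   [reduce mod 23]
4 = 2^2·1; (2/23) = +1 since 23 mod 8 = 7, so (4/23) = (+1)^2·(1/23); sign now +1
(1/23) = 1; final value = sign = +1

1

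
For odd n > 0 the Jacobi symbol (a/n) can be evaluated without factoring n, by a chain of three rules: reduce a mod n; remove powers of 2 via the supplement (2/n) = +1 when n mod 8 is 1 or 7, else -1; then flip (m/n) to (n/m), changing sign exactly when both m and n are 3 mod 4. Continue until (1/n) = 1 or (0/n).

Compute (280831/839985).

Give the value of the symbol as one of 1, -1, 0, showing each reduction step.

flip (280831/839985) -> (839985/280831): both odd, 280831 mod 4 = 3, 839985 mod 4 = 1, so the flip contributes +1; sign now +1
(839985/280831): 839985 mod 280831 = 278323, so (839985/280831) = (278323/280831)
flip (278323/280831) -> (280831/278323): both odd, 278323 mod 4 = 3, 280831 mod 4 = 3, so the flip contributes -1; sign now -1
(280831/278323): 280831 mod 278323 = 2508, so (280831/278323) = (2508/278323)
factor out 2^2: 2508 = 2^2·627; with 278323 mod 8 = 3, (2/278323) = -1; sign now -1; continue with (627/278323)
flip (627/278323) -> (278323/627): both odd, 627 mod 4 = 3, 278323 mod 4 = 3, so the flip contributes -1; sign now +1
(278323/627): 278323 mod 627 = 562, so (278323/627) = (562/627)
factor out 2^1: 562 = 2^1·281; with 627 mod 8 = 3, (2/627) = -1; sign now -1; continue with (281/627)
flip (281/627) -> (627/281): both odd, 281 mod 4 = 1, 627 mod 4 = 3, so the flip contributes +1; sign now -1
(627/281): 627 mod 281 = 65, so (627/281) = (65/281)
flip (65/281) -> (281/65): both odd, 65 mod 4 = 1, 281 mod 4 = 1, so the flip contributes +1; sign now -1
(281/65): 281 mod 65 = 21, so (281/65) = (21/65)
flip (21/65) -> (65/21): both odd, 21 mod 4 = 1, 65 mod 4 = 1, so the flip contributes +1; sign now -1
(65/21): 65 mod 21 = 2, so (65/21) = (2/21)
factor out 2^1: 2 = 2^1·1; with 21 mod 8 = 5, (2/21) = -1; sign now +1; continue with (1/21)
reached (1/21) = 1, so the symbol is +1

1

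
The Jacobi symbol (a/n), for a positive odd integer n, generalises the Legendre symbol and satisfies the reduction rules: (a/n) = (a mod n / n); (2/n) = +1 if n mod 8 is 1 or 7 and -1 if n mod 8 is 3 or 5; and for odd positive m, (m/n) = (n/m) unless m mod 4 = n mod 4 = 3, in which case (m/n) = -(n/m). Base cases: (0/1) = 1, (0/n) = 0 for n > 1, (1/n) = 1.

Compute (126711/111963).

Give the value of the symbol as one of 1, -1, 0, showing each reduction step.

0

(126711/111963): 126711 mod 111963 = 14748, so (126711/111963) = (14748/111963)
factor out 2^2: 14748 = 2^2·3687; with 111963 mod 8 = 3, (2/111963) = -1; sign now +1; continue with (3687/111963)
flip (3687/111963) -> (111963/3687): both odd, 3687 mod 4 = 3, 111963 mod 4 = 3, so the flip contributes -1; sign now -1
(111963/3687): 111963 mod 3687 = 1353, so (111963/3687) = (1353/3687)
flip (1353/3687) -> (3687/1353): both odd, 1353 mod 4 = 1, 3687 mod 4 = 3, so the flip contributes +1; sign now -1
(3687/1353): 3687 mod 1353 = 981, so (3687/1353) = (981/1353)
flip (981/1353) -> (1353/981): both odd, 981 mod 4 = 1, 1353 mod 4 = 1, so the flip contributes +1; sign now -1
(1353/981): 1353 mod 981 = 372, so (1353/981) = (372/981)
factor out 2^2: 372 = 2^2·93; with 981 mod 8 = 5, (2/981) = -1; sign now -1; continue with (93/981)
flip (93/981) -> (981/93): both odd, 93 mod 4 = 1, 981 mod 4 = 1, so the flip contributes +1; sign now -1
(981/93): 981 mod 93 = 51, so (981/93) = (51/93)
flip (51/93) -> (93/51): both odd, 51 mod 4 = 3, 93 mod 4 = 1, so the flip contributes +1; sign now -1
(93/51): 93 mod 51 = 42, so (93/51) = (42/51)
factor out 2^1: 42 = 2^1·21; with 51 mod 8 = 3, (2/51) = -1; sign now +1; continue with (21/51)
flip (21/51) -> (51/21): both odd, 21 mod 4 = 1, 51 mod 4 = 3, so the flip contributes +1; sign now +1
(51/21): 51 mod 21 = 9, so (51/21) = (9/21)
flip (9/21) -> (21/9): both odd, 9 mod 4 = 1, 21 mod 4 = 1, so the flip contributes +1; sign now +1
(21/9): 21 mod 9 = 3, so (21/9) = (3/9)
flip (3/9) -> (9/3): both odd, 3 mod 4 = 3, 9 mod 4 = 1, so the flip contributes +1; sign now +1
(9/3): 9 mod 3 = 0, so (9/3) = (0/3)
reached (0/3); gcd(a, n) > 1, so (0/3) = 0 and the symbol is 0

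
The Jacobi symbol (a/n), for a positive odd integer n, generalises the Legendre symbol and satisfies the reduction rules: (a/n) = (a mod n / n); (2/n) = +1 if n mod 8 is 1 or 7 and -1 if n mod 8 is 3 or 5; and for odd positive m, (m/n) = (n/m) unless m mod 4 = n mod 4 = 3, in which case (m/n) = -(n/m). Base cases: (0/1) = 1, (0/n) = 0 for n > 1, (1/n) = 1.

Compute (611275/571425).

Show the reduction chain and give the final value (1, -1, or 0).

(611275/571425) = (39850/571425)   [reduce mod 571425]
39850 = 2^1·19925; (2/571425) = +1 since 571425 mod 8 = 1, so (39850/571425) = (+1)^1·(19925/571425); sign now +1
reciprocity: (19925/571425) = +1·(571425/19925) since 19925 mod 4 = 1, 571425 mod 4 = 1; sign now +1
(571425/19925) = (13525/19925)   [reduce mod 19925]
reciprocity: (13525/19925) = +1·(19925/13525) since 13525 mod 4 = 1, 19925 mod 4 = 1; sign now +1
(19925/13525) = (6400/13525)   [reduce mod 13525]
6400 = 2^8·25; (2/13525) = -1 since 13525 mod 8 = 5, so (6400/13525) = (-1)^8·(25/13525); sign now +1
reciprocity: (25/13525) = +1·(13525/25) since 25 mod 4 = 1, 13525 mod 4 = 1; sign now +1
(13525/25) = (0/25)   [reduce mod 25]
(0/25) = 0   [gcd(a, n) > 1]; final value = 0

0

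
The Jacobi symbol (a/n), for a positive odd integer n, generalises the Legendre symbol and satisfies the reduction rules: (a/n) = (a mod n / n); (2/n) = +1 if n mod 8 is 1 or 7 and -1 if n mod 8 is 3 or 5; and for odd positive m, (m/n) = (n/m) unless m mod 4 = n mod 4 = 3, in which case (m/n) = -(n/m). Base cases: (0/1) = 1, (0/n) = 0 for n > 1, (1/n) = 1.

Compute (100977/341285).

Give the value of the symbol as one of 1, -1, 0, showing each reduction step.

1

flip (100977/341285) -> (341285/100977): both odd, 100977 mod 4 = 1, 341285 mod 4 = 1, so the flip contributes +1; sign now +1
(341285/100977): 341285 mod 100977 = 38354, so (341285/100977) = (38354/100977)
factor out 2^1: 38354 = 2^1·19177; with 100977 mod 8 = 1, (2/100977) = +1; sign now +1; continue with (19177/100977)
flip (19177/100977) -> (100977/19177): both odd, 19177 mod 4 = 1, 100977 mod 4 = 1, so the flip contributes +1; sign now +1
(100977/19177): 100977 mod 19177 = 5092, so (100977/19177) = (5092/19177)
factor out 2^2: 5092 = 2^2·1273; with 19177 mod 8 = 1, (2/19177) = +1; sign now +1; continue with (1273/19177)
flip (1273/19177) -> (19177/1273): both odd, 1273 mod 4 = 1, 19177 mod 4 = 1, so the flip contributes +1; sign now +1
(19177/1273): 19177 mod 1273 = 82, so (19177/1273) = (82/1273)
factor out 2^1: 82 = 2^1·41; with 1273 mod 8 = 1, (2/1273) = +1; sign now +1; continue with (41/1273)
flip (41/1273) -> (1273/41): both odd, 41 mod 4 = 1, 1273 mod 4 = 1, so the flip contributes +1; sign now +1
(1273/41): 1273 mod 41 = 2, so (1273/41) = (2/41)
factor out 2^1: 2 = 2^1·1; with 41 mod 8 = 1, (2/41) = +1; sign now +1; continue with (1/41)
reached (1/41) = 1, so the symbol is +1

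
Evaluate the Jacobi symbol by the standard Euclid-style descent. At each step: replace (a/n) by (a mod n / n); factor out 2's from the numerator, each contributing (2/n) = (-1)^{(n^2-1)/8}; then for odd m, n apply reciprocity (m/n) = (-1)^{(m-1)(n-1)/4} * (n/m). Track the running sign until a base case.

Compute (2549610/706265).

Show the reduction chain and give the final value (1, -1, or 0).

(2549610/706265) = (430815/706265)   [reduce mod 706265]
reciprocity: (430815/706265) = +1·(706265/430815) since 430815 mod 4 = 3, 706265 mod 4 = 1; sign now +1
(706265/430815) = (275450/430815)   [reduce mod 430815]
275450 = 2^1·137725; (2/430815) = +1 since 430815 mod 8 = 7, so (275450/430815) = (+1)^1·(137725/430815); sign now +1
reciprocity: (137725/430815) = +1·(430815/137725) since 137725 mod 4 = 1, 430815 mod 4 = 3; sign now +1
(430815/137725) = (17640/137725)   [reduce mod 137725]
17640 = 2^3·2205; (2/137725) = -1 since 137725 mod 8 = 5, so (17640/137725) = (-1)^3·(2205/137725); sign now -1
reciprocity: (2205/137725) = +1·(137725/2205) since 2205 mod 4 = 1, 137725 mod 4 = 1; sign now -1
(137725/2205) = (1015/2205)   [reduce mod 2205]
reciprocity: (1015/2205) = +1·(2205/1015) since 1015 mod 4 = 3, 2205 mod 4 = 1; sign now -1
(2205/1015) = (175/1015)   [reduce mod 1015]
reciprocity: (175/1015) = -1·(1015/175) since 175 mod 4 = 3, 1015 mod 4 = 3; sign now +1
(1015/175) = (140/175)   [reduce mod 175]
140 = 2^2·35; (2/175) = +1 since 175 mod 8 = 7, so (140/175) = (+1)^2·(35/175); sign now +1
reciprocity: (35/175) = -1·(175/35) since 35 mod 4 = 3, 175 mod 4 = 3; sign now -1
(175/35) = (0/35)   [reduce mod 35]
(0/35) = 0   [gcd(a, n) > 1]; final value = 0

0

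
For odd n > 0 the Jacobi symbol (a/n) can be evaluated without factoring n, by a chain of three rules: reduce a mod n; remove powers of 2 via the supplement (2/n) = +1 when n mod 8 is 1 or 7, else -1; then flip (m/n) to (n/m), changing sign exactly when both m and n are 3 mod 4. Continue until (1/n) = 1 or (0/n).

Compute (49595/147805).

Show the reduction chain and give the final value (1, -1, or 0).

0

flip (49595/147805) -> (147805/49595): both odd, 49595 mod 4 = 3, 147805 mod 4 = 1, so the flip contributes +1; sign now +1
(147805/49595): 147805 mod 49595 = 48615, so (147805/49595) = (48615/49595)
flip (48615/49595) -> (49595/48615): both odd, 48615 mod 4 = 3, 49595 mod 4 = 3, so the flip contributes -1; sign now -1
(49595/48615): 49595 mod 48615 = 980, so (49595/48615) = (980/48615)
factor out 2^2: 980 = 2^2·245; with 48615 mod 8 = 7, (2/48615) = +1; sign now -1; continue with (245/48615)
flip (245/48615) -> (48615/245): both odd, 245 mod 4 = 1, 48615 mod 4 = 3, so the flip contributes +1; sign now -1
(48615/245): 48615 mod 245 = 105, so (48615/245) = (105/245)
flip (105/245) -> (245/105): both odd, 105 mod 4 = 1, 245 mod 4 = 1, so the flip contributes +1; sign now -1
(245/105): 245 mod 105 = 35, so (245/105) = (35/105)
flip (35/105) -> (105/35): both odd, 35 mod 4 = 3, 105 mod 4 = 1, so the flip contributes +1; sign now -1
(105/35): 105 mod 35 = 0, so (105/35) = (0/35)
reached (0/35); gcd(a, n) > 1, so (0/35) = 0 and the symbol is 0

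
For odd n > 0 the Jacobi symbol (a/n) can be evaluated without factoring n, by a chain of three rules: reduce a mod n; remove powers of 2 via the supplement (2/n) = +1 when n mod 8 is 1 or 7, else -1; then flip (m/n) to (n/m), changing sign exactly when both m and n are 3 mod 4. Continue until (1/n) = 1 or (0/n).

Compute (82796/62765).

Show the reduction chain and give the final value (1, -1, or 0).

1

(82796/62765): 82796 mod 62765 = 20031, so (82796/62765) = (20031/62765)
flip (20031/62765) -> (62765/20031): both odd, 20031 mod 4 = 3, 62765 mod 4 = 1, so the flip contributes +1; sign now +1
(62765/20031): 62765 mod 20031 = 2672, so (62765/20031) = (2672/20031)
factor out 2^4: 2672 = 2^4·167; with 20031 mod 8 = 7, (2/20031) = +1; sign now +1; continue with (167/20031)
flip (167/20031) -> (20031/167): both odd, 167 mod 4 = 3, 20031 mod 4 = 3, so the flip contributes -1; sign now -1
(20031/167): 20031 mod 167 = 158, so (20031/167) = (158/167)
factor out 2^1: 158 = 2^1·79; with 167 mod 8 = 7, (2/167) = +1; sign now -1; continue with (79/167)
flip (79/167) -> (167/79): both odd, 79 mod 4 = 3, 167 mod 4 = 3, so the flip contributes -1; sign now +1
(167/79): 167 mod 79 = 9, so (167/79) = (9/79)
flip (9/79) -> (79/9): both odd, 9 mod 4 = 1, 79 mod 4 = 3, so the flip contributes +1; sign now +1
(79/9): 79 mod 9 = 7, so (79/9) = (7/9)
flip (7/9) -> (9/7): both odd, 7 mod 4 = 3, 9 mod 4 = 1, so the flip contributes +1; sign now +1
(9/7): 9 mod 7 = 2, so (9/7) = (2/7)
factor out 2^1: 2 = 2^1·1; with 7 mod 8 = 7, (2/7) = +1; sign now +1; continue with (1/7)
reached (1/7) = 1, so the symbol is +1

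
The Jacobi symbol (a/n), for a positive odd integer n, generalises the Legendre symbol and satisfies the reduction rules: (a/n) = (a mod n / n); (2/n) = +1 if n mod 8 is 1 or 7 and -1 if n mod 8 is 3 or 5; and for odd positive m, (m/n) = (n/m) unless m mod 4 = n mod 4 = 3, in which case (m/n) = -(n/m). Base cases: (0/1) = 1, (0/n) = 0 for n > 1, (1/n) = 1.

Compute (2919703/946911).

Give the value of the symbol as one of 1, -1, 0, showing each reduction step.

(2919703/946911): 2919703 mod 946911 = 78970, so (2919703/946911) = (78970/946911)
factor out 2^1: 78970 = 2^1·39485; with 946911 mod 8 = 7, (2/946911) = +1; sign now +1; continue with (39485/946911)
flip (39485/946911) -> (946911/39485): both odd, 39485 mod 4 = 1, 946911 mod 4 = 3, so the flip contributes +1; sign now +1
(946911/39485): 946911 mod 39485 = 38756, so (946911/39485) = (38756/39485)
factor out 2^2: 38756 = 2^2·9689; with 39485 mod 8 = 5, (2/39485) = -1; sign now +1; continue with (9689/39485)
flip (9689/39485) -> (39485/9689): both odd, 9689 mod 4 = 1, 39485 mod 4 = 1, so the flip contributes +1; sign now +1
(39485/9689): 39485 mod 9689 = 729, so (39485/9689) = (729/9689)
flip (729/9689) -> (9689/729): both odd, 729 mod 4 = 1, 9689 mod 4 = 1, so the flip contributes +1; sign now +1
(9689/729): 9689 mod 729 = 212, so (9689/729) = (212/729)
factor out 2^2: 212 = 2^2·53; with 729 mod 8 = 1, (2/729) = +1; sign now +1; continue with (53/729)
flip (53/729) -> (729/53): both odd, 53 mod 4 = 1, 729 mod 4 = 1, so the flip contributes +1; sign now +1
(729/53): 729 mod 53 = 40, so (729/53) = (40/53)
factor out 2^3: 40 = 2^3·5; with 53 mod 8 = 5, (2/53) = -1; sign now -1; continue with (5/53)
flip (5/53) -> (53/5): both odd, 5 mod 4 = 1, 53 mod 4 = 1, so the flip contributes +1; sign now -1
(53/5): 53 mod 5 = 3, so (53/5) = (3/5)
flip (3/5) -> (5/3): both odd, 3 mod 4 = 3, 5 mod 4 = 1, so the flip contributes +1; sign now -1
(5/3): 5 mod 3 = 2, so (5/3) = (2/3)
factor out 2^1: 2 = 2^1·1; with 3 mod 8 = 3, (2/3) = -1; sign now +1; continue with (1/3)
reached (1/3) = 1, so the symbol is +1

1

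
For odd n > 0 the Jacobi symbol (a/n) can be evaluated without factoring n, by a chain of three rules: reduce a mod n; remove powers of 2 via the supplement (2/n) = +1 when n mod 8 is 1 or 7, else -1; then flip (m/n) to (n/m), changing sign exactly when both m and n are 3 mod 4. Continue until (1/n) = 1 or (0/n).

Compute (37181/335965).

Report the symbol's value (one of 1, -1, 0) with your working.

flip (37181/335965) -> (335965/37181): both odd, 37181 mod 4 = 1, 335965 mod 4 = 1, so the flip contributes +1; sign now +1
(335965/37181): 335965 mod 37181 = 1336, so (335965/37181) = (1336/37181)
factor out 2^3: 1336 = 2^3·167; with 37181 mod 8 = 5, (2/37181) = -1; sign now -1; continue with (167/37181)
flip (167/37181) -> (37181/167): both odd, 167 mod 4 = 3, 37181 mod 4 = 1, so the flip contributes +1; sign now -1
(37181/167): 37181 mod 167 = 107, so (37181/167) = (107/167)
flip (107/167) -> (167/107): both odd, 107 mod 4 = 3, 167 mod 4 = 3, so the flip contributes -1; sign now +1
(167/107): 167 mod 107 = 60, so (167/107) = (60/107)
factor out 2^2: 60 = 2^2·15; with 107 mod 8 = 3, (2/107) = -1; sign now +1; continue with (15/107)
flip (15/107) -> (107/15): both odd, 15 mod 4 = 3, 107 mod 4 = 3, so the flip contributes -1; sign now -1
(107/15): 107 mod 15 = 2, so (107/15) = (2/15)
factor out 2^1: 2 = 2^1·1; with 15 mod 8 = 7, (2/15) = +1; sign now -1; continue with (1/15)
reached (1/15) = 1, so the symbol is -1

-1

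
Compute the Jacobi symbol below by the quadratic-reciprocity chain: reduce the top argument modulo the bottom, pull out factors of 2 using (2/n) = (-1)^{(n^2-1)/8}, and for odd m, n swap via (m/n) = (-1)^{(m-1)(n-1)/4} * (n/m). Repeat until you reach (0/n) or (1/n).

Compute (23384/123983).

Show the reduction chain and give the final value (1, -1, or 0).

-1

factor out 2^3: 23384 = 2^3·2923; with 123983 mod 8 = 7, (2/123983) = +1; sign now +1; continue with (2923/123983)
flip (2923/123983) -> (123983/2923): both odd, 2923 mod 4 = 3, 123983 mod 4 = 3, so the flip contributes -1; sign now -1
(123983/2923): 123983 mod 2923 = 1217, so (123983/2923) = (1217/2923)
flip (1217/2923) -> (2923/1217): both odd, 1217 mod 4 = 1, 2923 mod 4 = 3, so the flip contributes +1; sign now -1
(2923/1217): 2923 mod 1217 = 489, so (2923/1217) = (489/1217)
flip (489/1217) -> (1217/489): both odd, 489 mod 4 = 1, 1217 mod 4 = 1, so the flip contributes +1; sign now -1
(1217/489): 1217 mod 489 = 239, so (1217/489) = (239/489)
flip (239/489) -> (489/239): both odd, 239 mod 4 = 3, 489 mod 4 = 1, so the flip contributes +1; sign now -1
(489/239): 489 mod 239 = 11, so (489/239) = (11/239)
flip (11/239) -> (239/11): both odd, 11 mod 4 = 3, 239 mod 4 = 3, so the flip contributes -1; sign now +1
(239/11): 239 mod 11 = 8, so (239/11) = (8/11)
factor out 2^3: 8 = 2^3·1; with 11 mod 8 = 3, (2/11) = -1; sign now -1; continue with (1/11)
reached (1/11) = 1, so the symbol is -1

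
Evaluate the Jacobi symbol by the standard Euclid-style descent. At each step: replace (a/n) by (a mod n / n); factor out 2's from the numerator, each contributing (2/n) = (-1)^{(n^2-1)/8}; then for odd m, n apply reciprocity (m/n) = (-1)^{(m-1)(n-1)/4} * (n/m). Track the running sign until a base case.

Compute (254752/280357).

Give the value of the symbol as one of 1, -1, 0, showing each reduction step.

-1

factor out 2^5: 254752 = 2^5·7961; with 280357 mod 8 = 5, (2/280357) = -1; sign now -1; continue with (7961/280357)
flip (7961/280357) -> (280357/7961): both odd, 7961 mod 4 = 1, 280357 mod 4 = 1, so the flip contributes +1; sign now -1
(280357/7961): 280357 mod 7961 = 1722, so (280357/7961) = (1722/7961)
factor out 2^1: 1722 = 2^1·861; with 7961 mod 8 = 1, (2/7961) = +1; sign now -1; continue with (861/7961)
flip (861/7961) -> (7961/861): both odd, 861 mod 4 = 1, 7961 mod 4 = 1, so the flip contributes +1; sign now -1
(7961/861): 7961 mod 861 = 212, so (7961/861) = (212/861)
factor out 2^2: 212 = 2^2·53; with 861 mod 8 = 5, (2/861) = -1; sign now -1; continue with (53/861)
flip (53/861) -> (861/53): both odd, 53 mod 4 = 1, 861 mod 4 = 1, so the flip contributes +1; sign now -1
(861/53): 861 mod 53 = 13, so (861/53) = (13/53)
flip (13/53) -> (53/13): both odd, 13 mod 4 = 1, 53 mod 4 = 1, so the flip contributes +1; sign now -1
(53/13): 53 mod 13 = 1, so (53/13) = (1/13)
reached (1/13) = 1, so the symbol is -1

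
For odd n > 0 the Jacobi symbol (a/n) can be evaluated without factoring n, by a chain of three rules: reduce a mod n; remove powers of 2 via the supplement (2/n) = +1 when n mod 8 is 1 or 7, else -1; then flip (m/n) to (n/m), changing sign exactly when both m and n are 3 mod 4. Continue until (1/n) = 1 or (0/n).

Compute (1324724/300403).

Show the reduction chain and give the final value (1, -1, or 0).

1

(1324724/300403) = (123112/300403)   [reduce mod 300403]
123112 = 2^3·15389; (2/300403) = -1 since 300403 mod 8 = 3, so (123112/300403) = (-1)^3·(15389/300403); sign now -1
reciprocity: (15389/300403) = +1·(300403/15389) since 15389 mod 4 = 1, 300403 mod 4 = 3; sign now -1
(300403/15389) = (8012/15389)   [reduce mod 15389]
8012 = 2^2·2003; (2/15389) = -1 since 15389 mod 8 = 5, so (8012/15389) = (-1)^2·(2003/15389); sign now -1
reciprocity: (2003/15389) = +1·(15389/2003) since 2003 mod 4 = 3, 15389 mod 4 = 1; sign now -1
(15389/2003) = (1368/2003)   [reduce mod 2003]
1368 = 2^3·171; (2/2003) = -1 since 2003 mod 8 = 3, so (1368/2003) = (-1)^3·(171/2003); sign now +1
reciprocity: (171/2003) = -1·(2003/171) since 171 mod 4 = 3, 2003 mod 4 = 3; sign now -1
(2003/171) = (122/171)   [reduce mod 171]
122 = 2^1·61; (2/171) = -1 since 171 mod 8 = 3, so (122/171) = (-1)^1·(61/171); sign now +1
reciprocity: (61/171) = +1·(171/61) since 61 mod 4 = 1, 171 mod 4 = 3; sign now +1
(171/61) = (49/61)   [reduce mod 61]
reciprocity: (49/61) = +1·(61/49) since 49 mod 4 = 1, 61 mod 4 = 1; sign now +1
(61/49) = (12/49)   [reduce mod 49]
12 = 2^2·3; (2/49) = +1 since 49 mod 8 = 1, so (12/49) = (+1)^2·(3/49); sign now +1
reciprocity: (3/49) = +1·(49/3) since 3 mod 4 = 3, 49 mod 4 = 1; sign now +1
(49/3) = (1/3)   [reduce mod 3]
(1/3) = 1; final value = sign = +1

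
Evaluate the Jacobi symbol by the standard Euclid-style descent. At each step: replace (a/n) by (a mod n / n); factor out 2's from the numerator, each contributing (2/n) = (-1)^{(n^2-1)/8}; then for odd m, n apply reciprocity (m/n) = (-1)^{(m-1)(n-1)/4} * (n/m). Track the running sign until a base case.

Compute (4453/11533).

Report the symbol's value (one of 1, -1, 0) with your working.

1

flip (4453/11533) -> (11533/4453): both odd, 4453 mod 4 = 1, 11533 mod 4 = 1, so the flip contributes +1; sign now +1
(11533/4453): 11533 mod 4453 = 2627, so (11533/4453) = (2627/4453)
flip (2627/4453) -> (4453/2627): both odd, 2627 mod 4 = 3, 4453 mod 4 = 1, so the flip contributes +1; sign now +1
(4453/2627): 4453 mod 2627 = 1826, so (4453/2627) = (1826/2627)
factor out 2^1: 1826 = 2^1·913; with 2627 mod 8 = 3, (2/2627) = -1; sign now -1; continue with (913/2627)
flip (913/2627) -> (2627/913): both odd, 913 mod 4 = 1, 2627 mod 4 = 3, so the flip contributes +1; sign now -1
(2627/913): 2627 mod 913 = 801, so (2627/913) = (801/913)
flip (801/913) -> (913/801): both odd, 801 mod 4 = 1, 913 mod 4 = 1, so the flip contributes +1; sign now -1
(913/801): 913 mod 801 = 112, so (913/801) = (112/801)
factor out 2^4: 112 = 2^4·7; with 801 mod 8 = 1, (2/801) = +1; sign now -1; continue with (7/801)
flip (7/801) -> (801/7): both odd, 7 mod 4 = 3, 801 mod 4 = 1, so the flip contributes +1; sign now -1
(801/7): 801 mod 7 = 3, so (801/7) = (3/7)
flip (3/7) -> (7/3): both odd, 3 mod 4 = 3, 7 mod 4 = 3, so the flip contributes -1; sign now +1
(7/3): 7 mod 3 = 1, so (7/3) = (1/3)
reached (1/3) = 1, so the symbol is +1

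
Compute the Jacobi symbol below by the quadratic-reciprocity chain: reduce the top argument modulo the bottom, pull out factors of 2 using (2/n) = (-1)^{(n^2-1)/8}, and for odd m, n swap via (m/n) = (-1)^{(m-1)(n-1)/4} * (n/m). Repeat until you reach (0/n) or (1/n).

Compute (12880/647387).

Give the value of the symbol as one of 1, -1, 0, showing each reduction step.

12880 = 2^4·805; (2/647387) = -1 since 647387 mod 8 = 3, so (12880/647387) = (-1)^4·(805/647387); sign now +1
reciprocity: (805/647387) = +1·(647387/805) since 805 mod 4 = 1, 647387 mod 4 = 3; sign now +1
(647387/805) = (167/805)   [reduce mod 805]
reciprocity: (167/805) = +1·(805/167) since 167 mod 4 = 3, 805 mod 4 = 1; sign now +1
(805/167) = (137/167)   [reduce mod 167]
reciprocity: (137/167) = +1·(167/137) since 137 mod 4 = 1, 167 mod 4 = 3; sign now +1
(167/137) = (30/137)   [reduce mod 137]
30 = 2^1·15; (2/137) = +1 since 137 mod 8 = 1, so (30/137) = (+1)^1·(15/137); sign now +1
reciprocity: (15/137) = +1·(137/15) since 15 mod 4 = 3, 137 mod 4 = 1; sign now +1
(137/15) = (2/15)   [reduce mod 15]
2 = 2^1·1; (2/15) = +1 since 15 mod 8 = 7, so (2/15) = (+1)^1·(1/15); sign now +1
(1/15) = 1; final value = sign = +1

1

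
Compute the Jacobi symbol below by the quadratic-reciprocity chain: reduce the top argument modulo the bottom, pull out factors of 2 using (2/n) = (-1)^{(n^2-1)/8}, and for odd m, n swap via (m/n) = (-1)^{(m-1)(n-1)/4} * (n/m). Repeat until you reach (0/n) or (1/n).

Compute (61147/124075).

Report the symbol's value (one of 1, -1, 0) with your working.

-1

flip (61147/124075) -> (124075/61147): both odd, 61147 mod 4 = 3, 124075 mod 4 = 3, so the flip contributes -1; sign now -1
(124075/61147): 124075 mod 61147 = 1781, so (124075/61147) = (1781/61147)
flip (1781/61147) -> (61147/1781): both odd, 1781 mod 4 = 1, 61147 mod 4 = 3, so the flip contributes +1; sign now -1
(61147/1781): 61147 mod 1781 = 593, so (61147/1781) = (593/1781)
flip (593/1781) -> (1781/593): both odd, 593 mod 4 = 1, 1781 mod 4 = 1, so the flip contributes +1; sign now -1
(1781/593): 1781 mod 593 = 2, so (1781/593) = (2/593)
factor out 2^1: 2 = 2^1·1; with 593 mod 8 = 1, (2/593) = +1; sign now -1; continue with (1/593)
reached (1/593) = 1, so the symbol is -1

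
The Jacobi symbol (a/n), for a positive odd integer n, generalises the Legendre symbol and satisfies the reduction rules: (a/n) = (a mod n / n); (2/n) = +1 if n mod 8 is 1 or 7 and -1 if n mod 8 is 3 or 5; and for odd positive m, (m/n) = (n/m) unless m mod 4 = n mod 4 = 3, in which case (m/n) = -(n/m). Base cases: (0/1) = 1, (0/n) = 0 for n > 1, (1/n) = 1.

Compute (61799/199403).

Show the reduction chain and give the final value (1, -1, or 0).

-1

reciprocity: (61799/199403) = -1·(199403/61799) since 61799 mod 4 = 3, 199403 mod 4 = 3; sign now -1
(199403/61799) = (14006/61799)   [reduce mod 61799]
14006 = 2^1·7003; (2/61799) = +1 since 61799 mod 8 = 7, so (14006/61799) = (+1)^1·(7003/61799); sign now -1
reciprocity: (7003/61799) = -1·(61799/7003) since 7003 mod 4 = 3, 61799 mod 4 = 3; sign now +1
(61799/7003) = (5775/7003)   [reduce mod 7003]
reciprocity: (5775/7003) = -1·(7003/5775) since 5775 mod 4 = 3, 7003 mod 4 = 3; sign now -1
(7003/5775) = (1228/5775)   [reduce mod 5775]
1228 = 2^2·307; (2/5775) = +1 since 5775 mod 8 = 7, so (1228/5775) = (+1)^2·(307/5775); sign now -1
reciprocity: (307/5775) = -1·(5775/307) since 307 mod 4 = 3, 5775 mod 4 = 3; sign now +1
(5775/307) = (249/307)   [reduce mod 307]
reciprocity: (249/307) = +1·(307/249) since 249 mod 4 = 1, 307 mod 4 = 3; sign now +1
(307/249) = (58/249)   [reduce mod 249]
58 = 2^1·29; (2/249) = +1 since 249 mod 8 = 1, so (58/249) = (+1)^1·(29/249); sign now +1
reciprocity: (29/249) = +1·(249/29) since 29 mod 4 = 1, 249 mod 4 = 1; sign now +1
(249/29) = (17/29)   [reduce mod 29]
reciprocity: (17/29) = +1·(29/17) since 17 mod 4 = 1, 29 mod 4 = 1; sign now +1
(29/17) = (12/17)   [reduce mod 17]
12 = 2^2·3; (2/17) = +1 since 17 mod 8 = 1, so (12/17) = (+1)^2·(3/17); sign now +1
reciprocity: (3/17) = +1·(17/3) since 3 mod 4 = 3, 17 mod 4 = 1; sign now +1
(17/3) = (2/3)   [reduce mod 3]
2 = 2^1·1; (2/3) = -1 since 3 mod 8 = 3, so (2/3) = (-1)^1·(1/3); sign now -1
(1/3) = 1; final value = sign = -1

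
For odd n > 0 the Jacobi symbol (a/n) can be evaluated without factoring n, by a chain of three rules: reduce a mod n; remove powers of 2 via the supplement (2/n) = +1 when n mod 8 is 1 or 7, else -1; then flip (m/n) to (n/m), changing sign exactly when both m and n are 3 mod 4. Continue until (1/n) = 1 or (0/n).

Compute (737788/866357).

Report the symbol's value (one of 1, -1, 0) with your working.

737788 = 2^2·184447; (2/866357) = -1 since 866357 mod 8 = 5, so (737788/866357) = (-1)^2·(184447/866357); sign now +1
reciprocity: (184447/866357) = +1·(866357/184447) since 184447 mod 4 = 3, 866357 mod 4 = 1; sign now +1
(866357/184447) = (128569/184447)   [reduce mod 184447]
reciprocity: (128569/184447) = +1·(184447/128569) since 128569 mod 4 = 1, 184447 mod 4 = 3; sign now +1
(184447/128569) = (55878/128569)   [reduce mod 128569]
55878 = 2^1·27939; (2/128569) = +1 since 128569 mod 8 = 1, so (55878/128569) = (+1)^1·(27939/128569); sign now +1
reciprocity: (27939/128569) = +1·(128569/27939) since 27939 mod 4 = 3, 128569 mod 4 = 1; sign now +1
(128569/27939) = (16813/27939)   [reduce mod 27939]
reciprocity: (16813/27939) = +1·(27939/16813) since 16813 mod 4 = 1, 27939 mod 4 = 3; sign now +1
(27939/16813) = (11126/16813)   [reduce mod 16813]
11126 = 2^1·5563; (2/16813) = -1 since 16813 mod 8 = 5, so (11126/16813) = (-1)^1·(5563/16813); sign now -1
reciprocity: (5563/16813) = +1·(16813/5563) since 5563 mod 4 = 3, 16813 mod 4 = 1; sign now -1
(16813/5563) = (124/5563)   [reduce mod 5563]
124 = 2^2·31; (2/5563) = -1 since 5563 mod 8 = 3, so (124/5563) = (-1)^2·(31/5563); sign now -1
reciprocity: (31/5563) = -1·(5563/31) since 31 mod 4 = 3, 5563 mod 4 = 3; sign now +1
(5563/31) = (14/31)   [reduce mod 31]
14 = 2^1·7; (2/31) = +1 since 31 mod 8 = 7, so (14/31) = (+1)^1·(7/31); sign now +1
reciprocity: (7/31) = -1·(31/7) since 7 mod 4 = 3, 31 mod 4 = 3; sign now -1
(31/7) = (3/7)   [reduce mod 7]
reciprocity: (3/7) = -1·(7/3) since 3 mod 4 = 3, 7 mod 4 = 3; sign now +1
(7/3) = (1/3)   [reduce mod 3]
(1/3) = 1; final value = sign = +1

1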